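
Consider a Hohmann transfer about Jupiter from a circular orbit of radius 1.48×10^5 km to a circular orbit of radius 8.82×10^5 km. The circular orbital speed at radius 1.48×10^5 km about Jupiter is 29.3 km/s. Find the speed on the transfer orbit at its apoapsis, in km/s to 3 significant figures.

v = 6.43 km/s

From the circular-orbit relation v² = μ/r at r = 1.48×10^5 km: μ = v²r = (29.3)² × 1.48×10^5 = 1.27057×10^8 km³/s².
Semi-major axis of the transfer orbit: a_t = (1.480×10^5 + 8.820×10^5)/2 = 5.150×10^5 km.
At apoapsis, r = 8.820×10^5 km.
Vis-viva: v = √[μ(2/r − 1/a_t)] = √[1.27057×10^8 × (2/8.820×10^5 − 1/5.150×10^5)] = 6.434 km/s.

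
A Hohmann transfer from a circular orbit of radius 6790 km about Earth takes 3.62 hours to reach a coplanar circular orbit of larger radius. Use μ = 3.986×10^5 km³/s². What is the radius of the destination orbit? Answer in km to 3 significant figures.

r₂ = 31200 km

Transfer time t = 3.62 hours = 13032 s, and t = π√(a_t³/μ).
So a_t = (μ t²/π²)^(1/3) = (3.986×10^5 × (13032)² / π²)^(1/3) = 19000 km.
Since a_t = (r₁ + r₂)/2, r₂ = 2a_t − r₁ = 2×19000 − 6790 = 31210 km.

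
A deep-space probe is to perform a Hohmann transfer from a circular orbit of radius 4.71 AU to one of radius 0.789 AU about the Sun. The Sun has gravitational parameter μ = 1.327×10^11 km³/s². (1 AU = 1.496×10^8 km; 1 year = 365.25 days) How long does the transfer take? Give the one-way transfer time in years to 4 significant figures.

t = 2.280 years

In km: r₁ = 4.71 × 1.496×10^8 = 7.04616×10^8 km; r₂ = 0.789 × 1.496×10^8 = 1.180344×10^8 km.
Transfer-ellipse semi-major axis a_t = (r₁ + r₂)/2 = (7.04616×10^8 + 1.180344×10^8)/2 = 4.113252×10^8 km.
Transfer time t = π√(a_t³/μ) = π√((4.113252×10^8)³ / 1.327×10^11) = 7.194×10^7 s.
Converting: 7.194×10^7 s ÷ 3.15576×10^7 s/year (365.25 × 86400) = 2.280 years.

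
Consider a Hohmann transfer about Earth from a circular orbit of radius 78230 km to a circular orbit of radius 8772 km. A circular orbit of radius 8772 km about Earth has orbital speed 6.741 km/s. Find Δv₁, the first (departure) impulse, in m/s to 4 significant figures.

Δv₁ = 1244 m/s

From the circular-orbit relation v² = μ/r at r = 8772 km: μ = v²r = (6.741)² × 8772 = 3.98609×10^5 km³/s².
Transfer-ellipse semi-major axis a_t = (r₁ + r₂)/2 = (78230 + 8772)/2 = 43501 km.
Circular speed at r = 78230 km: v_c = √(μ/r) = 2.2573 km/s.
Vis-viva on the transfer ellipse at r = 78230 km gives v_t = √[μ(2/r − 1/a_t)] = 1.0136 km/s.
Δv₁ = |v_t − v_c| = |1.0136 − 2.2573| = 1.244 km/s.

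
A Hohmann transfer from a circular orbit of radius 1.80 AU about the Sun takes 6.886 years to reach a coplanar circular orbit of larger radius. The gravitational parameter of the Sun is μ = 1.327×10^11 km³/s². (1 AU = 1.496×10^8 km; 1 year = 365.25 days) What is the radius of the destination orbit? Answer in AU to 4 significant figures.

r₂ = 9.690 AU

In km: r₁ = 1.80 × 1.496×10^8 = 2.6928×10^8 km.
Transfer time t = 6.886 years × 365.25 × 86400 s = 2.173056336×10^8 s, and t = π√(a_t³/μ).
So a_t = (μ t²/π²)^(1/3) = (1.327×10^11 × (2.173056336×10^8)² / π²)^(1/3) = 8.5948×10^8 km.
Since a_t = (r₁ + r₂)/2, r₂ = 2a_t − r₁ = 2×8.5948×10^8 − 2.6928×10^8 = 1.44968×10^9 km.
In AU: r₂ = 1.44968×10^9 / 1.496×10^8 = 9.690 AU.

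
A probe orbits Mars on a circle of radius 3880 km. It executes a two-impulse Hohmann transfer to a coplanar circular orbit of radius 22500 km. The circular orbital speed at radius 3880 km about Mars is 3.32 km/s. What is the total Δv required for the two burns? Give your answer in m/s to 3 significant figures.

From the circular-orbit relation v² = μ/r at r = 3880 km: μ = v²r = (3.32)² × 3880 = 42766.9 km³/s².
Transfer-ellipse semi-major axis a_t = (r₁ + r₂)/2 = (3880 + 22500)/2 = 13190 km.
At r₁ the circular-orbit speed is v₁ = √(μ/r₁) = 3.320 km/s.
Transfer-orbit speed at r₁ (vis-viva): v_p = √[μ(2/r₁ − 1/a_t)] = 4.336 km/s.
First burn Δv₁ = |v_p − v₁| = 1.016 km/s.
At r₂, v₂ = √(μ/r₂) = 1.37868 km/s.
Transfer-orbit speed at r₂: v_a = √[μ(2/r₂ − 1/a_t)] = 0.747750 km/s.
Second burn Δv₂ = |v₂ − v_a| = 0.6309 km/s.
Total Δv = Δv₁ + Δv₂ = 1.647 km/s.

Δv = 1650 m/s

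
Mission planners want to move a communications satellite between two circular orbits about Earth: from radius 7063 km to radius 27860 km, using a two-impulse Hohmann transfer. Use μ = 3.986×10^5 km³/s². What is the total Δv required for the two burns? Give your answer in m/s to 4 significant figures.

Semi-major axis of the transfer orbit: a_t = (7063 + 27860)/2 = 17461.5 km.
Circular speed at r₁: v₁ = √(μ/r₁) = √(3.986×10^5/7063) = 7.512 km/s.
Transfer-orbit speed at r₁ (vis-viva): v_p = √[μ(2/r₁ − 1/a_t)] = 9.489 km/s.
First burn Δv₁ = |v_p − v₁| = 1.977 km/s.
At r₂, v₂ = √(μ/r₂) = 3.7825 km/s.
Transfer-orbit speed at r₂: v_a = √[μ(2/r₂ − 1/a_t)] = 2.4056 km/s.
Second burn Δv₂ = |v₂ − v_a| = 1.377 km/s.
Δv = Δv₁ + Δv₂ = 1.977 + 1.377 = 3.354 km/s.

Δv = 3354 m/s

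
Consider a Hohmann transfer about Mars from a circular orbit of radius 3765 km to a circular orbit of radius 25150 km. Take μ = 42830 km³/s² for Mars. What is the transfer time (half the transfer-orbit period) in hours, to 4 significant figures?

Transfer-ellipse semi-major axis a_t = (r₁ + r₂)/2 = (3765 + 25150)/2 = 14457.5 km.
Half the transfer-orbit period gives t = π√(a_t³/μ) = 26389 s.
Converting: 26389 s ÷ 3600 s/hour = 7.330 hours.

t = 7.330 hours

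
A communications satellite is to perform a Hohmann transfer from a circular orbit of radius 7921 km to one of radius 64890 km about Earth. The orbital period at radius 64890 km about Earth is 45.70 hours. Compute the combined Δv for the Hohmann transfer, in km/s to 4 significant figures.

From Kepler's third law T² = 4π²r³/μ at r = 64890 km, T = 45.70 hours = 45.70 × 3600 s = 1.6452×10^5 s: μ = 4π²r³/T² = 3.98525×10^5 km³/s².
The Hohmann ellipse has a_t = (r₁ + r₂)/2 = 36405.5 km.
At r₁ the circular-orbit speed is v₁ = √(μ/r₁) = 7.093 km/s.
On the transfer ellipse at r₁, vis-viva equation gives v_p = √[μ(2/r₁ − 1/a_t)] = 9.470 km/s.
First burn Δv₁ = |v_p − v₁| = 2.377 km/s.
Circular speed at r₂: v₂ = √(μ/r₂) = 2.478 km/s.
Transfer-orbit speed at r₂: v_a = √[μ(2/r₂ − 1/a_t)] = 1.156 km/s.
Second burn Δv₂ = |v₂ − v_a| = 1.322 km/s.
Total Δv = Δv₁ + Δv₂ = 3.699 km/s.

Δv = 3.699 km/s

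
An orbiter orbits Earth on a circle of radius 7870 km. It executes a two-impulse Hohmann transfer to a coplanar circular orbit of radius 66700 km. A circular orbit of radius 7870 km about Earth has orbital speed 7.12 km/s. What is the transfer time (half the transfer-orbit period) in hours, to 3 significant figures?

t = 9.95 hours

From the circular-orbit relation v² = μ/r at r = 7870 km: μ = v²r = (7.12)² × 7870 = 3.98965×10^5 km³/s².
Semi-major axis of the transfer orbit: a_t = (7870 + 66700)/2 = 37285 km.
Transfer time t = π√(a_t³/μ) = π√((37285)³ / 3.98965×10^5) = 35810 s.
Converting: 35810 s ÷ 3600 s/hour = 9.95 hours.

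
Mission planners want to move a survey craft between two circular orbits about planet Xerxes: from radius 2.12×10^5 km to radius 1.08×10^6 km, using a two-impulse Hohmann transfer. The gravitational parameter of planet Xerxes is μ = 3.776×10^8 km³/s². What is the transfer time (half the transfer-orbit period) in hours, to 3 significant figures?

Semi-major axis of the transfer orbit: a_t = (2.120×10^5 + 1.080×10^6)/2 = 6.460×10^5 km.
By Kepler's third law the transfer-orbit period is T = 2π√(a_t³/μ), so t = T/2 = 83940 s.
Converting: 83940 s ÷ 3600 s/hour = 23.3 hours.

t = 23.3 hours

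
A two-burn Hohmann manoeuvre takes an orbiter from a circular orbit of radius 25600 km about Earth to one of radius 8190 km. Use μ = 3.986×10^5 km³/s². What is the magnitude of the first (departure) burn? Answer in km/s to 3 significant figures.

Δv₁ = 1.20 km/s

Transfer-ellipse semi-major axis a_t = (r₁ + r₂)/2 = (25600 + 8190)/2 = 16895 km.
Circular speed at r = 25600 km: v_c = √(μ/r) = 3.946 km/s.
Transfer-orbit speed at the same r (vis-viva, a = a_t): v_t = √[μ(2/r − 1/a_t)] = 2.747 km/s.
Δv₁ = |v_t − v_c| = |2.747 − 3.946| = 1.199 km/s.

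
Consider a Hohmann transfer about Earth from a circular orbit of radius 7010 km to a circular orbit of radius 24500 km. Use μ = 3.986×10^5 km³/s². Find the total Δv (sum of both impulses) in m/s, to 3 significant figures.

Transfer-ellipse semi-major axis a_t = (r₁ + r₂)/2 = (7010 + 24500)/2 = 15755 km.
At r₁ the circular-orbit speed is v₁ = √(μ/r₁) = 7.5407 km/s.
Transfer-orbit speed at r₁ (vis-viva equation): v_p = √[μ(2/r₁ − 1/a_t)] = 9.4034 km/s.
First burn Δv₁ = |v_p − v₁| = 1.863 km/s.
Circular speed at r₂: v₂ = √(μ/r₂) = 4.034 km/s.
Transfer-orbit speed at r₂: v_a = √[μ(2/r₂ − 1/a_t)] = 2.691 km/s.
Second burn Δv₂ = |v₂ − v_a| = 1.343 km/s.
Δv = Δv₁ + Δv₂ = 1.863 + 1.343 = 3.206 km/s.

Δv = 3210 m/s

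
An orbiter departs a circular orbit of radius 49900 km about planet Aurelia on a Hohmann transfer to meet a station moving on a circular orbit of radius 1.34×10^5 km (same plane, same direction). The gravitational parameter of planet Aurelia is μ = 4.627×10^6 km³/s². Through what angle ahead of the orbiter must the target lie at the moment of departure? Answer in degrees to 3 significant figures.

φ = 77.7°

The Hohmann ellipse has a_t = (r₁ + r₂)/2 = 91950 km.
The half-period of the transfer ellipse is t = π√(a_t³/μ) = 40720 s.
Target angular speed ω₂ = √(μ/r₂³) = 4.385×10^-5 rad/s.
Angle swept by the target during transfer: ω₂·t = 1.786 rad = 102.3°.
The orbiter traverses 180° on the transfer ellipse, so the target must lead by 180° − 102.3° = 77.7°.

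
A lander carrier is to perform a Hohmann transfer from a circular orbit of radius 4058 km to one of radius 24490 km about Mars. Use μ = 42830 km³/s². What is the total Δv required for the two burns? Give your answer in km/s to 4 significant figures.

Δv = 1.624 km/s

Transfer-ellipse semi-major axis a_t = (r₁ + r₂)/2 = (4058 + 24490)/2 = 14274 km.
Circular speed at r₁: v₁ = √(μ/r₁) = √(42830/4058) = 3.2488 km/s.
On the transfer ellipse at r₁, v² = μ(2/r − 1/a) gives v_p = √[μ(2/r₁ − 1/a_t)] = 4.2554 km/s.
First burn Δv₁ = |v_p − v₁| = 1.007 km/s.
Circular speed at r₂: v₂ = √(μ/r₂) = 1.32245 km/s.
Transfer-orbit speed at r₂: v_a = √[μ(2/r₂ − 1/a_t)] = 0.705120 km/s.
Second burn Δv₂ = |v₂ − v_a| = 0.6173 km/s.
Δv = Δv₁ + Δv₂ = 1.007 + 0.6173 = 1.624 km/s.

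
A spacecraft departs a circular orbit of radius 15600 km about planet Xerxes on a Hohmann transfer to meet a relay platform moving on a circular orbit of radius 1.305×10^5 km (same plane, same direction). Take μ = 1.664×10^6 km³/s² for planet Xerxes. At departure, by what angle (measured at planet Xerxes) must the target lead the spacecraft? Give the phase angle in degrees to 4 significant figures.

The Hohmann ellipse has a_t = (r₁ + r₂)/2 = 73050 km.
The half-period of the transfer ellipse is t = π√(a_t³/μ) = 48084 s.
The target's mean motion on its circular orbit is ω₂ = √(μ/r₂³) = 2.7363×10^-5 rad/s.
Angle swept by the target during transfer: ω₂·t = 1.31572 rad = 75.39°.
The spacecraft traverses 180° on the transfer ellipse, so the target must lead by 180° − 75.39° = 104.6°.

φ = 104.6°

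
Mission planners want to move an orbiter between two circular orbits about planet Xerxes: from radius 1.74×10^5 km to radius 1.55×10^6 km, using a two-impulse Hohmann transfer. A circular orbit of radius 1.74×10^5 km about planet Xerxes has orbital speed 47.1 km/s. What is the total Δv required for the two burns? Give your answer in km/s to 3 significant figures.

From the circular-orbit relation v² = μ/r at r = 1.74×10^5 km: μ = v²r = (47.1)² × 1.74×10^5 = 3.86003×10^8 km³/s².
Transfer-ellipse semi-major axis a_t = (r₁ + r₂)/2 = (1.740×10^5 + 1.550×10^6)/2 = 8.620×10^5 km.
Circular speed at r₁: v₁ = √(μ/r₁) = √(3.86003×10^8/1.740×10^5) = 47.10 km/s.
On the transfer ellipse at r₁, vis-viva equation gives v_p = √[μ(2/r₁ − 1/a_t)] = 63.16 km/s.
First burn Δv₁ = |v_p − v₁| = 16.06 km/s.
At r₂, v₂ = √(μ/r₂) = 15.781 km/s.
Transfer-orbit speed at r₂: v_a = √[μ(2/r₂ − 1/a_t)] = 7.0901 km/s.
Second burn Δv₂ = |v₂ − v_a| = 8.691 km/s.
Δv = Δv₁ + Δv₂ = 16.06 + 8.691 = 24.75 km/s.

Δv = 24.7 km/s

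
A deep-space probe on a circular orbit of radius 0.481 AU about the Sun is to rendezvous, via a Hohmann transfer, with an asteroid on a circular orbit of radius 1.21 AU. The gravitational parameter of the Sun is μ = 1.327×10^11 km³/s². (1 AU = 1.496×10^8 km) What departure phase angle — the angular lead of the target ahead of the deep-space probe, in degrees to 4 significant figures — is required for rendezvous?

In km: r₁ = 0.481 × 1.496×10^8 = 7.19576×10^7 km; r₂ = 1.21 × 1.496×10^8 = 1.81016×10^8 km.
The Hohmann ellipse has a_t = (r₁ + r₂)/2 = 1.264868×10^8 km.
The half-period of the transfer ellipse is t = π√(a_t³/μ) = 1.2268×10^7 s.
The target's mean motion on its circular orbit is ω₂ = √(μ/r₂³) = 1.4958×10^-7 rad/s.
Angle swept by the target during transfer: ω₂·t = 1.835 rad = 105.14°.
The deep-space probe traverses 180° on the transfer ellipse, so the target must lead by 180° − 105.14° = 74.86°.

φ = 74.86°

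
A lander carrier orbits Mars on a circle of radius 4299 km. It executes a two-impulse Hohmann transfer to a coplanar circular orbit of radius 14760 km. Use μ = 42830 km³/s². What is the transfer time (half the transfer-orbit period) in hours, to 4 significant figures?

Semi-major axis of the transfer orbit: a_t = (4299 + 14760)/2 = 9529.5 km.
By Kepler's third law the transfer-orbit period is T = 2π√(a_t³/μ), so t = T/2 = 14122 s.
Converting: 14122 s ÷ 3600 s/hour = 3.923 hours.

t = 3.923 hours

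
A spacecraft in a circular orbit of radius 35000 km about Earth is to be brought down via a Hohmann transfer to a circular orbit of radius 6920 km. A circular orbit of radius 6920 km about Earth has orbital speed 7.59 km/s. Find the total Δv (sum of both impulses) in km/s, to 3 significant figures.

Δv = 3.65 km/s

From the circular-orbit relation v² = μ/r at r = 6920 km: μ = v²r = (7.59)² × 6920 = 3.98648×10^5 km³/s².
Transfer-ellipse semi-major axis a_t = (r₁ + r₂)/2 = (35000 + 6920)/2 = 20960 km.
Circular speed at r₁: v₁ = √(μ/r₁) = √(3.98648×10^5/35000) = 3.375 km/s.
Transfer-orbit speed at r₁ (v² = μ(2/r − 1/a)): v_a = √[μ(2/r₁ − 1/a_t)] = 1.939 km/s.
First burn Δv₁ = |v_a − v₁| = 1.436 km/s.
At r₂, v₂ = √(μ/r₂) = 7.590 km/s.
Transfer-orbit speed at r₂: v_p = √[μ(2/r₂ − 1/a_t)] = 9.808 km/s.
Second burn Δv₂ = |v₂ − v_p| = 2.218 km/s.
Total Δv = Δv₁ + Δv₂ = 3.654 km/s.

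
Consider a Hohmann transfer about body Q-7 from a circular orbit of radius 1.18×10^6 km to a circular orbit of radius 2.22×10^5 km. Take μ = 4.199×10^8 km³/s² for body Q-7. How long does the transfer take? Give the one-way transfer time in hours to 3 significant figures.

t = 25.0 hours

Transfer-ellipse semi-major axis a_t = (r₁ + r₂)/2 = (1.180×10^6 + 2.220×10^5)/2 = 7.010×10^5 km.
Half the transfer-orbit period gives t = π√(a_t³/μ) = 89980 s.
Converting: 89980 s ÷ 3600 s/hour = 25.0 hours.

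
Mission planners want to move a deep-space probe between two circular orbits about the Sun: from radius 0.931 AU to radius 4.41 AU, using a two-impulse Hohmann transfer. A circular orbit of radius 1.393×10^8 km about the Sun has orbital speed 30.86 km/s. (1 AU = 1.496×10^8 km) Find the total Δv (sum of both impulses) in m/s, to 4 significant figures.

Δv = 14610 m/s

From the circular-orbit relation v² = μ/r at r = 1.393×10^8 km: μ = v²r = (30.86)² × 1.393×10^8 = 1.32661×10^11 km³/s².
In km: r₁ = 0.931 × 1.496×10^8 = 1.392776×10^8 km; r₂ = 4.41 × 1.496×10^8 = 6.59736×10^8 km.
Transfer-ellipse semi-major axis a_t = (r₁ + r₂)/2 = (1.392776×10^8 + 6.59736×10^8)/2 = 3.995068×10^8 km.
Circular speed at r₁: v₁ = √(μ/r₁) = √(1.32661×10^11/1.392776×10^8) = 30.862 km/s.
Transfer-orbit speed at r₁ (v² = μ(2/r − 1/a)): v_p = √[μ(2/r₁ − 1/a_t)] = 39.660 km/s.
First burn Δv₁ = |v_p − v₁| = 8.798 km/s.
At r₂, v₂ = √(μ/r₂) = 14.1803 km/s.
Transfer-orbit speed at r₂: v_a = √[μ(2/r₂ − 1/a_t)] = 8.37269 km/s.
Second burn Δv₂ = |v₂ − v_a| = 5.808 km/s.
Total Δv = Δv₁ + Δv₂ = 14.61 km/s.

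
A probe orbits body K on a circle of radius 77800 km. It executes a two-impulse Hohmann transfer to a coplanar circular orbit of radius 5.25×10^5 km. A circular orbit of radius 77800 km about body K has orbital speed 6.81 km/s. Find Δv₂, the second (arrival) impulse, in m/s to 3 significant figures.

From the circular-orbit relation v² = μ/r at r = 77800 km: μ = v²r = (6.81)² × 77800 = 3.60806×10^6 km³/s².
Transfer-ellipse semi-major axis a_t = (r₁ + r₂)/2 = (77800 + 5.250×10^5)/2 = 3.014×10^5 km.
On the circular orbit at r = 5.250×10^5 km, v_c = √(μ/r) = 2.622 km/s.
Vis-viva on the transfer ellipse at r = 5.250×10^5 km gives v_t = √[μ(2/r − 1/a_t)] = 1.332 km/s.
Δv₂ = |v_t − v_c| = |1.332 − 2.622| = 1.290 km/s.

Δv₂ = 1290 m/s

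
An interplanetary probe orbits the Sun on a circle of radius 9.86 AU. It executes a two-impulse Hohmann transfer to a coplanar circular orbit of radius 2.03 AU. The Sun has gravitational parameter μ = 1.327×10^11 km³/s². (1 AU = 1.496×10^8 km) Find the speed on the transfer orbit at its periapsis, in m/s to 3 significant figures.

v = 26900 m/s

In km: r₁ = 9.86 × 1.496×10^8 = 1.475056×10^9 km; r₂ = 2.03 × 1.496×10^8 = 3.03688×10^8 km.
The Hohmann ellipse has a_t = (r₁ + r₂)/2 = 8.89372×10^8 km.
The periapsis of the transfer ellipse is at r = 3.03688×10^8 km.
Applying v² = μ(2/r − 1/a_t): v = 26.92 km/s.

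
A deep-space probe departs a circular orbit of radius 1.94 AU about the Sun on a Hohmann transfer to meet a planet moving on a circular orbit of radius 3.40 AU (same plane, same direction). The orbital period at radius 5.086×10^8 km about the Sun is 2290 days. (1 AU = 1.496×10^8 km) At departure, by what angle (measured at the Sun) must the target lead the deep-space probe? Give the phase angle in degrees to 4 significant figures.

From Kepler's third law T² = 4π²r³/μ at r = 5.086×10^8 km, T = 2290 days = 2290 × 86400 s = 1.97856×10^8 s: μ = 4π²r³/T² = 1.32675×10^11 km³/s².
In km: r₁ = 1.94 × 1.496×10^8 = 2.90224×10^8 km; r₂ = 3.40 × 1.496×10^8 = 5.0864×10^8 km.
Transfer-ellipse semi-major axis a_t = (r₁ + r₂)/2 = (2.90224×10^8 + 5.0864×10^8)/2 = 3.99432×10^8 km.
Transfer time t = π√(a_t³/μ) = 6.88524×10^7 s.
Target angular speed ω₂ = √(μ/r₂³) = 3.17526×10^-8 rad/s.
Angle swept by the target during transfer: ω₂·t = 2.1862 rad = 125.26°.
Arrival is 180° from departure on the ellipse, so φ = 180° − 125.26° = 54.74°.

φ = 54.74°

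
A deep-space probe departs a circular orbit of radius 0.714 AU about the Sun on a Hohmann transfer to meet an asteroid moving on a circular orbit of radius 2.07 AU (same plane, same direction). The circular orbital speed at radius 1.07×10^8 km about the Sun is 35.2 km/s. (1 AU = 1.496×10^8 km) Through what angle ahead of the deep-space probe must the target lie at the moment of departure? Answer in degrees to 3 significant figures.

φ = 80.7°

From the circular-orbit relation v² = μ/r at r = 1.07×10^8 km: μ = v²r = (35.2)² × 1.07×10^8 = 1.32577×10^11 km³/s².
In km: r₁ = 0.714 × 1.496×10^8 = 1.068144×10^8 km; r₂ = 2.07 × 1.496×10^8 = 3.09672×10^8 km.
Transfer-ellipse semi-major axis a_t = (r₁ + r₂)/2 = (1.068144×10^8 + 3.09672×10^8)/2 = 2.082432×10^8 km.
The half-period of the transfer ellipse is t = π√(a_t³/μ) = 2.5928×10^7 s.
Target angular speed ω₂ = √(μ/r₂³) = 6.6816×10^-8 rad/s.
Angle swept by the target during transfer: ω₂·t = 1.7324 rad = 99.26°.
Arrival is 180° from departure on the ellipse, so φ = 180° − 99.26° = 80.7°.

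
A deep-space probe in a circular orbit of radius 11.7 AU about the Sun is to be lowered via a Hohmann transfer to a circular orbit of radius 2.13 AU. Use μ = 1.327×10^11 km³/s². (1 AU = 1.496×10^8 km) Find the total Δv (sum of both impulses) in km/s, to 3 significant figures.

Δv = 10.0 km/s

In km: r₁ = 11.7 × 1.496×10^8 = 1.75032×10^9 km; r₂ = 2.13 × 1.496×10^8 = 3.18648×10^8 km.
Semi-major axis of the transfer orbit: a_t = (1.75032×10^9 + 3.18648×10^8)/2 = 1.034484×10^9 km.
Circular speed at r₁: v₁ = √(μ/r₁) = √(1.327×10^11/1.75032×10^9) = 8.707 km/s.
Transfer-orbit speed at r₁ (v² = μ(2/r − 1/a)): v_a = √[μ(2/r₁ − 1/a_t)] = 4.832 km/s.
First burn Δv₁ = |v_a − v₁| = 3.875 km/s.
Circular speed at r₂: v₂ = √(μ/r₂) = 20.407 km/s.
Transfer-orbit speed at r₂: v_p = √[μ(2/r₂ − 1/a_t)] = 26.545 km/s.
Second burn Δv₂ = |v₂ − v_p| = 6.138 km/s.
Δv = Δv₁ + Δv₂ = 3.875 + 6.138 = 10.01 km/s.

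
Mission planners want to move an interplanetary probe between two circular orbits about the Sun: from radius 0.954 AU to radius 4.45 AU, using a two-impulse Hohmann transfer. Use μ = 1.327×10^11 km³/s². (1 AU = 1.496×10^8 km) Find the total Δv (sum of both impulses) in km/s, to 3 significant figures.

Δv = 14.4 km/s

In km: r₁ = 0.954 × 1.496×10^8 = 1.427184×10^8 km; r₂ = 4.45 × 1.496×10^8 = 6.6572×10^8 km.
The Hohmann ellipse has a_t = (r₁ + r₂)/2 = 4.042192×10^8 km.
Circular speed at r₁: v₁ = √(μ/r₁) = √(1.327×10^11/1.427184×10^8) = 30.493 km/s.
Transfer-orbit speed at r₁ (vis-viva equation): v_p = √[μ(2/r₁ − 1/a_t)] = 39.132 km/s.
First burn Δv₁ = |v_p − v₁| = 8.639 km/s.
At r₂, v₂ = √(μ/r₂) = 14.1185 km/s.
Transfer-orbit speed at r₂: v_a = √[μ(2/r₂ − 1/a_t)] = 8.38921 km/s.
Second burn Δv₂ = |v₂ − v_a| = 5.729 km/s.
Δv = Δv₁ + Δv₂ = 8.639 + 5.729 = 14.37 km/s.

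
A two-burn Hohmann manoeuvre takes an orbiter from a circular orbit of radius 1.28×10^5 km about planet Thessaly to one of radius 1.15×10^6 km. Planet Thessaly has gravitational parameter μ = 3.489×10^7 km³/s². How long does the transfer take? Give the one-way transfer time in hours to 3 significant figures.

The Hohmann ellipse has a_t = (r₁ + r₂)/2 = 6.390×10^5 km.
By Kepler's third law the transfer-orbit period is T = 2π√(a_t³/μ), so t = T/2 = 2.717×10^5 s.
Converting: 2.717×10^5 s ÷ 3600 s/hour = 75.5 hours.

t = 75.5 hours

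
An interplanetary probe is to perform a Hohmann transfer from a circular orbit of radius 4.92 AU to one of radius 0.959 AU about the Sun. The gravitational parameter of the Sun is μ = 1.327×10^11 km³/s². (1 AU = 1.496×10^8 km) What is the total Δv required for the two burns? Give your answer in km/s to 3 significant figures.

Δv = 14.7 km/s

In km: r₁ = 4.92 × 1.496×10^8 = 7.36032×10^8 km; r₂ = 0.959 × 1.496×10^8 = 1.434664×10^8 km.
Semi-major axis of the transfer orbit: a_t = (7.36032×10^8 + 1.434664×10^8)/2 = 4.397492×10^8 km.
At r₁ the circular-orbit speed is v₁ = √(μ/r₁) = 13.427 km/s.
On the transfer ellipse at r₁, vis-viva equation gives v_a = √[μ(2/r₁ − 1/a_t)] = 7.6694 km/s.
First burn Δv₁ = |v_a − v₁| = 5.758 km/s.
At r₂, v₂ = √(μ/r₂) = 30.4131 km/s.
Transfer-orbit speed at r₂: v_p = √[μ(2/r₂ − 1/a_t)] = 39.3465 km/s.
Second burn Δv₂ = |v₂ − v_p| = 8.933 km/s.
Δv = Δv₁ + Δv₂ = 5.758 + 8.933 = 14.69 km/s.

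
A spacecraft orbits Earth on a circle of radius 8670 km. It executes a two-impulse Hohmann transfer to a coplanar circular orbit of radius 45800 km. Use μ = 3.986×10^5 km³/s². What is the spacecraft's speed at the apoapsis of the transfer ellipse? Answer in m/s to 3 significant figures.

v = 1660 m/s

The Hohmann ellipse has a_t = (r₁ + r₂)/2 = 27235 km.
At apoapsis, r = 45800 km.
Vis-viva: v = √[μ(2/r − 1/a_t)] = √[3.986×10^5 × (2/45800 − 1/27235)] = 1.664 km/s.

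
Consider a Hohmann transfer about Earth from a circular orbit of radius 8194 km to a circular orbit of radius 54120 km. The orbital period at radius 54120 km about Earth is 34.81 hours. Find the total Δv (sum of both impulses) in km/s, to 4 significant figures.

Δv = 3.539 km/s

From Kepler's third law T² = 4π²r³/μ at r = 54120 km, T = 34.81 hours = 34.81 × 3600 s = 1.25316×10^5 s: μ = 4π²r³/T² = 3.98492×10^5 km³/s².
Semi-major axis of the transfer orbit: a_t = (8194 + 54120)/2 = 31157 km.
At r₁ the circular-orbit speed is v₁ = √(μ/r₁) = 6.974 km/s.
Transfer-orbit speed at r₁ (vis-viva equation): v_p = √[μ(2/r₁ − 1/a_t)] = 9.191 km/s.
First burn Δv₁ = |v_p − v₁| = 2.217 km/s.
Circular speed at r₂: v₂ = √(μ/r₂) = 2.714 km/s.
Transfer-orbit speed at r₂: v_a = √[μ(2/r₂ − 1/a_t)] = 1.392 km/s.
Second burn Δv₂ = |v₂ − v_a| = 1.322 km/s.
Total Δv = Δv₁ + Δv₂ = 3.539 km/s.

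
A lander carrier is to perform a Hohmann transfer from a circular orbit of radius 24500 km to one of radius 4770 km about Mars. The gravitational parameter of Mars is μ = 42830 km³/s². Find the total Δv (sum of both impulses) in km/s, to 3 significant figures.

Δv = 1.45 km/s

Semi-major axis of the transfer orbit: a_t = (24500 + 4770)/2 = 14635 km.
At r₁ the circular-orbit speed is v₁ = √(μ/r₁) = 1.32218 km/s.
Transfer-orbit speed at r₁ (v² = μ(2/r − 1/a)): v_a = √[μ(2/r₁ − 1/a_t)] = 0.754838 km/s.
First burn Δv₁ = |v_a − v₁| = 0.5673 km/s.
At r₂, v₂ = √(μ/r₂) = 2.996504 km/s.
Transfer-orbit speed at r₂: v_p = √[μ(2/r₂ − 1/a_t)] = 3.877051 km/s.
Second burn Δv₂ = |v₂ − v_p| = 0.8805 km/s.
Δv = Δv₁ + Δv₂ = 0.5673 + 0.8805 = 1.448 km/s.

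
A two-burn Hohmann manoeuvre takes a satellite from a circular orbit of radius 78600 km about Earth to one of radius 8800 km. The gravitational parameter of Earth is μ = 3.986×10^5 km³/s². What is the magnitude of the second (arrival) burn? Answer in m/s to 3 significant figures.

Δv₂ = 2300 m/s

The Hohmann ellipse has a_t = (r₁ + r₂)/2 = 43700 km.
On the circular orbit at r = 8800 km, v_c = √(μ/r) = 6.730 km/s.
Transfer-orbit speed at the same r (vis-viva, a = a_t): v_t = √[μ(2/r − 1/a_t)] = 9.026 km/s.
Δv₂ = |v_t − v_c| = |9.026 − 6.730| = 2.296 km/s.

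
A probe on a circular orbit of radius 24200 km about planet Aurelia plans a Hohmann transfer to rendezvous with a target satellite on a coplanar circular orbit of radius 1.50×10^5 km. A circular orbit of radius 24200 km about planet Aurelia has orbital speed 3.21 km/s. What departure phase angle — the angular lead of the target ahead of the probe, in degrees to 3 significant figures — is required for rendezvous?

φ = 100°

From the circular-orbit relation v² = μ/r at r = 24200 km: μ = v²r = (3.21)² × 24200 = 2.49359×10^5 km³/s².
Transfer-ellipse semi-major axis a_t = (r₁ + r₂)/2 = (24200 + 1.500×10^5)/2 = 87100 km.
Transfer time t = π√(a_t³/μ) = 1.6172×10^5 s.
Target angular speed ω₂ = √(μ/r₂³) = 8.5956×10^-6 rad/s.
Angle swept by the target during transfer: ω₂·t = 1.3901 rad = 79.65°.
The probe traverses 180° on the transfer ellipse, so the target must lead by 180° − 79.65° = 100°.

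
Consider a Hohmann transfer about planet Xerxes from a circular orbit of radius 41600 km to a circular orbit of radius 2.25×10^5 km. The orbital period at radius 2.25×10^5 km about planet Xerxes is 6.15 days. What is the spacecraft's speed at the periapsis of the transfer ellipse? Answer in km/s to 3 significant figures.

From Kepler's third law T² = 4π²r³/μ at r = 2.25×10^5 km, T = 6.15 days = 6.15 × 86400 s = 5.3136×10^5 s: μ = 4π²r³/T² = 1.59268×10^6 km³/s².
Semi-major axis of the transfer orbit: a_t = (41600 + 2.250×10^5)/2 = 1.333×10^5 km.
At periapsis, r = 41600 km.
From the vis-viva equation, v = √[μ(2/r − 1/a_t)] = 8.039 km/s.

v = 8.04 km/s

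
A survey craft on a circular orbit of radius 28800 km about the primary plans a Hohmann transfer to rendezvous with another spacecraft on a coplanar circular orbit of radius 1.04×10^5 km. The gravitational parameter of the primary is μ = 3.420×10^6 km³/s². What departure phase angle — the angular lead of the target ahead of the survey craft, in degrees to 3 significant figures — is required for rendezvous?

Transfer-ellipse semi-major axis a_t = (r₁ + r₂)/2 = (28800 + 1.040×10^5)/2 = 66400 km.
The half-period of the transfer ellipse is t = π√(a_t³/μ) = 29066 s.
Target angular speed ω₂ = √(μ/r₂³) = 5.5140×10^-5 rad/s.
Angle swept by the target during transfer: ω₂·t = 1.6027 rad = 91.83°.
Arrival is 180° from departure on the ellipse, so φ = 180° − 91.83° = 88.2°.

φ = 88.2°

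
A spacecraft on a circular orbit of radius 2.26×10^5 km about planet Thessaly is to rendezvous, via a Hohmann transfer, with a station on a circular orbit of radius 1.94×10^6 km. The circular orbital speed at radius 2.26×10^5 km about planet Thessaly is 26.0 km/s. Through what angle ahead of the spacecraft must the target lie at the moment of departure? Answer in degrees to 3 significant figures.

φ = 105°

From the circular-orbit relation v² = μ/r at r = 2.26×10^5 km: μ = v²r = (26.0)² × 2.26×10^5 = 1.52776×10^8 km³/s².
Transfer-ellipse semi-major axis a_t = (r₁ + r₂)/2 = (2.260×10^5 + 1.940×10^6)/2 = 1.083×10^6 km.
Transfer time t = π√(a_t³/μ) = 2.8646×10^5 s.
The target's mean motion on its circular orbit is ω₂ = √(μ/r₂³) = 4.5743×10^-6 rad/s.
Angle swept by the target during transfer: ω₂·t = 1.3104 rad = 75.08°.
Arrival is 180° from departure on the ellipse, so φ = 180° − 75.08° = 105°.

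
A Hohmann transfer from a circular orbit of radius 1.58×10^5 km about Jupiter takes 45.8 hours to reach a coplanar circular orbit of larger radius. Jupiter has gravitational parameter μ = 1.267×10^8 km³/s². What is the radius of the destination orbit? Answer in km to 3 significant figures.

Transfer time t = 45.8 hours = 1.6488×10^5 s, and t = π√(a_t³/μ).
So a_t = (μ t²/π²)^(1/3) = (1.267×10^8 × (1.6488×10^5)² / π²)^(1/3) = 7.0405×10^5 km.
Since a_t = (r₁ + r₂)/2, r₂ = 2a_t − r₁ = 2×7.0405×10^5 − 1.580×10^5 = 1.2501×10^6 km.

r₂ = 1.25×10^6 km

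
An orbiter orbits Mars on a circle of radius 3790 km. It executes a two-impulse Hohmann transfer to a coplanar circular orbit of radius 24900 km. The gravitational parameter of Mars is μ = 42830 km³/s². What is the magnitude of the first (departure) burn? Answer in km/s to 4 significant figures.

Semi-major axis of the transfer orbit: a_t = (3790 + 24900)/2 = 14345 km.
On the circular orbit at r = 3790 km, v_c = √(μ/r) = 3.362 km/s.
Transfer-orbit speed at the same r (vis-viva, a = a_t): v_t = √[μ(2/r − 1/a_t)] = 4.429 km/s.
Δv₁ = |v_t − v_c| = |4.429 − 3.362| = 1.067 km/s.

Δv₁ = 1.067 km/s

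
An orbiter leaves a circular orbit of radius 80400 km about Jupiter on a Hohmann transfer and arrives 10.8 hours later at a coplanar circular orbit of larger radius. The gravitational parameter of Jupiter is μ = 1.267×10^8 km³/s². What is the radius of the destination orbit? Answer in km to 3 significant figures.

r₂ = 4.57×10^5 km

Transfer time t = 10.8 hours = 38880 s, and t = π√(a_t³/μ).
So a_t = (μ t²/π²)^(1/3) = (1.267×10^8 × (38880)² / π²)^(1/3) = 2.6873×10^5 km.
Since a_t = (r₁ + r₂)/2, r₂ = 2a_t − r₁ = 2×2.6873×10^5 − 80400 = 4.5706×10^5 km.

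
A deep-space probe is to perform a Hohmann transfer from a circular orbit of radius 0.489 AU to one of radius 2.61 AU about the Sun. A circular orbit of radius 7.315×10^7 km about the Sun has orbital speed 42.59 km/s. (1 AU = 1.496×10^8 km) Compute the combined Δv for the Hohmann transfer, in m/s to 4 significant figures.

Δv = 20760 m/s

From the circular-orbit relation v² = μ/r at r = 7.315×10^7 km: μ = v²r = (42.59)² × 7.315×10^7 = 1.32687×10^11 km³/s².
In km: r₁ = 0.489 × 1.496×10^8 = 7.31544×10^7 km; r₂ = 2.61 × 1.496×10^8 = 3.90456×10^8 km.
Semi-major axis of the transfer orbit: a_t = (7.31544×10^7 + 3.90456×10^8)/2 = 2.318052×10^8 km.
Circular speed at r₁: v₁ = √(μ/r₁) = √(1.32687×10^11/7.31544×10^7) = 42.589 km/s.
On the transfer ellipse at r₁, vis-viva equation gives v_p = √[μ(2/r₁ − 1/a_t)] = 55.274 km/s.
First burn Δv₁ = |v_p − v₁| = 12.685 km/s.
Circular speed at r₂: v₂ = √(μ/r₂) = 18.4344 km/s.
Transfer-orbit speed at r₂: v_a = √[μ(2/r₂ − 1/a_t)] = 10.3559 km/s.
Second burn Δv₂ = |v₂ − v_a| = 8.0785 km/s.
Δv = Δv₁ + Δv₂ = 12.685 + 8.0785 = 20.76 km/s.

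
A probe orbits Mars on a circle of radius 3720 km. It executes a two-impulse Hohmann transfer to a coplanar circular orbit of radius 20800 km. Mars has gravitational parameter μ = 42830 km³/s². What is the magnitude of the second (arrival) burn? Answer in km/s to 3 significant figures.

Δv₂ = 0.645 km/s

The Hohmann ellipse has a_t = (r₁ + r₂)/2 = 12260 km.
Circular speed at r = 20800 km: v_c = √(μ/r) = 1.43497 km/s.
Transfer-orbit speed at the same r (vis-viva, a = a_t): v_t = √[μ(2/r − 1/a_t)] = 0.790439 km/s.
Δv₂ = |v_t − v_c| = |0.790439 − 1.43497| = 0.6445 km/s.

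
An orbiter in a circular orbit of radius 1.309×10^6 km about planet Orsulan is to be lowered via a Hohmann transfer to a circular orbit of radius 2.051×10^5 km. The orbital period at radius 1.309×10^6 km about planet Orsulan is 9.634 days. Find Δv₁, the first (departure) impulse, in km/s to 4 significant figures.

From Kepler's third law T² = 4π²r³/μ at r = 1.309×10^6 km, T = 9.634 days = 9.634 × 86400 s = 8.323776×10^5 s: μ = 4π²r³/T² = 1.27802×10^8 km³/s².
Semi-major axis of the transfer orbit: a_t = (1.309×10^6 + 2.051×10^5)/2 = 7.5705×10^5 km.
On the circular orbit at r = 1.309×10^6 km, v_c = √(μ/r) = 9.881 km/s.
Vis-viva on the transfer ellipse at r = 1.309×10^6 km gives v_t = √[μ(2/r − 1/a_t)] = 5.143 km/s.
Δv₁ = |v_t − v_c| = |5.143 − 9.881| = 4.738 km/s.

Δv₁ = 4.738 km/s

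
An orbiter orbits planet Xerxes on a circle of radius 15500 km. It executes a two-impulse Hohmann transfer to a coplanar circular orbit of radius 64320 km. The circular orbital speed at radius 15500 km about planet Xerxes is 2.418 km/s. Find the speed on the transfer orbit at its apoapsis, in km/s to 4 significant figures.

From the circular-orbit relation v² = μ/r at r = 15500 km: μ = v²r = (2.418)² × 15500 = 90624.2 km³/s².
Semi-major axis of the transfer orbit: a_t = (15500 + 64320)/2 = 39910 km.
At apoapsis, r = 64320 km.
From the vis-viva equation, v = √[μ(2/r − 1/a_t)] = 0.7397 km/s.

v = 0.7397 km/s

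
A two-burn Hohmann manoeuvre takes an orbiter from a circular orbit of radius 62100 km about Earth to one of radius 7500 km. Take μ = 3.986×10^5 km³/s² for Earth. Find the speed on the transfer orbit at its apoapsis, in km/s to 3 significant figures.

v = 1.18 km/s

Semi-major axis of the transfer orbit: a_t = (62100 + 7500)/2 = 34800 km.
At apoapsis, r = 62100 km.
From the vis-viva equation, v = √[μ(2/r − 1/a_t)] = 1.176 km/s.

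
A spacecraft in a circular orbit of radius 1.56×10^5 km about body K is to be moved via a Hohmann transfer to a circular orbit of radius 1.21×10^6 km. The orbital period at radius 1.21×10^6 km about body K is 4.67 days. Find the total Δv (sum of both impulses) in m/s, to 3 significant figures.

From Kepler's third law T² = 4π²r³/μ at r = 1.21×10^6 km, T = 4.67 days = 4.67 × 86400 s = 4.03488×10^5 s: μ = 4π²r³/T² = 4.29590×10^8 km³/s².
Semi-major axis of the transfer orbit: a_t = (1.560×10^5 + 1.210×10^6)/2 = 6.830×10^5 km.
Circular speed at r₁: v₁ = √(μ/r₁) = √(4.29590×10^8/1.560×10^5) = 52.48 km/s.
Transfer-orbit speed at r₁ (vis-viva equation): v_p = √[μ(2/r₁ − 1/a_t)] = 69.85 km/s.
First burn Δv₁ = |v_p − v₁| = 17.37 km/s.
Circular speed at r₂: v₂ = √(μ/r₂) = 18.842 km/s.
Transfer-orbit speed at r₂: v_a = √[μ(2/r₂ − 1/a_t)] = 9.0051 km/s.
Second burn Δv₂ = |v₂ − v_a| = 9.837 km/s.
Total Δv = Δv₁ + Δv₂ = 27.21 km/s.

Δv = 27200 m/s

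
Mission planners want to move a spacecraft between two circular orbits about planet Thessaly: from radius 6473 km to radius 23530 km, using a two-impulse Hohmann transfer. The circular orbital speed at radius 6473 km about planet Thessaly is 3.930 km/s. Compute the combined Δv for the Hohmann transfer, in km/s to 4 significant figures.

From the circular-orbit relation v² = μ/r at r = 6473 km: μ = v²r = (3.930)² × 6473 = 99974.8 km³/s².
Semi-major axis of the transfer orbit: a_t = (6473 + 23530)/2 = 15001.5 km.
At r₁ the circular-orbit speed is v₁ = √(μ/r₁) = 3.9300 km/s.
On the transfer ellipse at r₁, v² = μ(2/r − 1/a) gives v_p = √[μ(2/r₁ − 1/a_t)] = 4.9219 km/s.
First burn Δv₁ = |v_p − v₁| = 0.9919 km/s.
Circular speed at r₂: v₂ = √(μ/r₂) = 2.0613 km/s.
Transfer-orbit speed at r₂: v_a = √[μ(2/r₂ − 1/a_t)] = 1.3540 km/s.
Second burn Δv₂ = |v₂ − v_a| = 0.7073 km/s.
Total Δv = Δv₁ + Δv₂ = 1.699 km/s.

Δv = 1.699 km/s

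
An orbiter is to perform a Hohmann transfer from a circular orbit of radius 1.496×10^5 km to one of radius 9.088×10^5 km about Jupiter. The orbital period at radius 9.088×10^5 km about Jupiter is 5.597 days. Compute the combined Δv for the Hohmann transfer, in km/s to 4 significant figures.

Δv = 14.57 km/s

From Kepler's third law T² = 4π²r³/μ at r = 9.088×10^5 km, T = 5.597 days = 5.597 × 86400 s = 4.835808×10^5 s: μ = 4π²r³/T² = 1.26715×10^8 km³/s².
Transfer-ellipse semi-major axis a_t = (r₁ + r₂)/2 = (1.496×10^5 + 9.088×10^5)/2 = 5.292×10^5 km.
At r₁ the circular-orbit speed is v₁ = √(μ/r₁) = 29.10365 km/s.
Transfer-orbit speed at r₁ (v² = μ(2/r − 1/a)): v_p = √[μ(2/r₁ − 1/a_t)] = 38.13921 km/s.
First burn Δv₁ = |v_p − v₁| = 9.036 km/s.
At r₂, v₂ = √(μ/r₂) = 11.808 km/s.
Transfer-orbit speed at r₂: v_a = √[μ(2/r₂ − 1/a_t)] = 6.2782 km/s.
Second burn Δv₂ = |v₂ − v_a| = 5.530 km/s.
Total Δv = Δv₁ + Δv₂ = 14.57 km/s.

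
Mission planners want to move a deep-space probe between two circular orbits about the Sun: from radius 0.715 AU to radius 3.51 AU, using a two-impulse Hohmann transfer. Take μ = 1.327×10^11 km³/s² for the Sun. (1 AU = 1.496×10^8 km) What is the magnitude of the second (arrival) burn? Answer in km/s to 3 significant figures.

Δv₂ = 6.65 km/s

In km: r₁ = 0.715 × 1.496×10^8 = 1.06964×10^8 km; r₂ = 3.51 × 1.496×10^8 = 5.25096×10^8 km.
Semi-major axis of the transfer orbit: a_t = (1.06964×10^8 + 5.25096×10^8)/2 = 3.1603×10^8 km.
On the circular orbit at r = 5.25096×10^8 km, v_c = √(μ/r) = 15.8970 km/s.
Transfer-orbit speed at the same r (vis-viva, a = a_t): v_t = √[μ(2/r − 1/a_t)] = 9.24849 km/s.
Δv₂ = |v_t − v_c| = |9.24849 − 15.8970| = 6.649 km/s.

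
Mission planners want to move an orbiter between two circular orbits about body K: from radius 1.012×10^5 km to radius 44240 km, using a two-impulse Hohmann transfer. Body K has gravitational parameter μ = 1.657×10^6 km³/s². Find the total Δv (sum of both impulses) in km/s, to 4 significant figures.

Semi-major axis of the transfer orbit: a_t = (1.012×10^5 + 44240)/2 = 72720 km.
Circular speed at r₁: v₁ = √(μ/r₁) = √(1.657×10^6/1.012×10^5) = 4.0464 km/s.
Transfer-orbit speed at r₁ (vis-viva): v_a = √[μ(2/r₁ − 1/a_t)] = 3.1561 km/s.
First burn Δv₁ = |v_a − v₁| = 0.8903 km/s.
At r₂, v₂ = √(μ/r₂) = 6.120 km/s.
Transfer-orbit speed at r₂: v_p = √[μ(2/r₂ − 1/a_t)] = 7.220 km/s.
Second burn Δv₂ = |v₂ − v_p| = 1.100 km/s.
Total Δv = Δv₁ + Δv₂ = 1.990 km/s.

Δv = 1.990 km/s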